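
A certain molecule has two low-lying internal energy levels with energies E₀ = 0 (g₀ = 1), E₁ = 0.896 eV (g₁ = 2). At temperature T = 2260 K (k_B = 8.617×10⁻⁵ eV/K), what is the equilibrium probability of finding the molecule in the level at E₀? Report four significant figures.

k_BT = 8.617×10⁻⁵ × 2260 K = 0.194744 eV.
Eᵢ/kT = 0, 4.60091.
Z = Σ gᵢe^(−Eᵢ/kT) = 1·e^(−0) + 2·e^(−4.60091) = 1.00000 + 0.0200854 = 1.02009.
P₀ = g₀ e^(−E₀/kT) / Z = 1.00000/1.02009 = 0.9803.

0.9803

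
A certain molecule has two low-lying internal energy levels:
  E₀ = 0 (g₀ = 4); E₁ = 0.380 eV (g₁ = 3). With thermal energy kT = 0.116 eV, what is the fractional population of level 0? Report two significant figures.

Eᵢ/kT = 0, 3.276.
Z = Σ gᵢe^(−Eᵢ/kT) = 4·e^(−0) + 3·e^(−3.276) = 4.000 + 0.1133 = 4.113.
P₀ = g₀ e^(−E₀/kT) / Z = 4.000/4.113 = 0.97.

0.97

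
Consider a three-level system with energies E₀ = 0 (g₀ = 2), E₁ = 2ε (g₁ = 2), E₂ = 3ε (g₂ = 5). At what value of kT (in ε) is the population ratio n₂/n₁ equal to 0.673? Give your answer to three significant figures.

n₂/n₁ = (g₂/g₁) exp[−(E₂−E₁)/kT] = 0.673.
⇒ (E₂−E₁)/kT = ln((5/2)/0.673) = ln(3.7147) = 1.3123.
kT = 1ε / 1.3123 = 0.762 ε.

0.762 ε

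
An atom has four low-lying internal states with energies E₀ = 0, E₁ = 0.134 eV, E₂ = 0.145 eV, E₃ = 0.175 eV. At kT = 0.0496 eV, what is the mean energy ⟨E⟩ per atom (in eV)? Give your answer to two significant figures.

Eᵢ/kT = 0, 2.702, 2.923, 3.528.
Z = Σ e^(−Eᵢ/kT) = e^(−0) + e^(−2.702) + e^(−2.923) + e^(−3.528) = 1.000 + 0.06707 + 0.05377 + 0.02936 = 1.150.
⟨E⟩ = Σ Eᵢ e^(−Eᵢ/kT) / Z = (0·1.000 + 0.134·0.06707 + 0.145·0.05377 + 0.175·0.02936) / 1.150 = 0.019 eV.

0.019 eV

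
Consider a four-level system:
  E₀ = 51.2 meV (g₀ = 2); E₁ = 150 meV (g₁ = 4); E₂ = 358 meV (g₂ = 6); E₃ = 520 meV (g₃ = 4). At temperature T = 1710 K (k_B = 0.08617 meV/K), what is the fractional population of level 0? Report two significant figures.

0.40

k_BT = 0.08617 × 1710 K = 147.4 meV.
Eᵢ/kT = 0.3474, 1.018, 2.429, 3.528.
Z = Σ gᵢe^(−Eᵢ/kT) = 2·e^(−0.3474) + 4·e^(−1.018) + 6·e^(−2.429) + 4·e^(−3.528) = 1.413 + 1.445 + 0.5287 + 0.1175 = 3.504.
P₀ = g₀ e^(−E₀/kT) / Z = 1.413/3.504 = 0.40.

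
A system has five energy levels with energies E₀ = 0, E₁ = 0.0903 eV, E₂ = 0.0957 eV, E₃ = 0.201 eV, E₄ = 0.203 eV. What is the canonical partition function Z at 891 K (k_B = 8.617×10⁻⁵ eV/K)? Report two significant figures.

Z = 1.7

k_BT = 8.617×10⁻⁵ × 891 K = 0.07678 eV.
Eᵢ/kT = 0, 1.176, 1.246, 2.618, 2.644.
Z = Σ e^(−Eᵢ/kT) = e^(−0) + e^(−1.176) + e^(−1.246) + e^(−2.618) + e^(−2.644) = 1.000 + 0.3085 + 0.2877 + 0.07295 + 0.07108 = 1.740.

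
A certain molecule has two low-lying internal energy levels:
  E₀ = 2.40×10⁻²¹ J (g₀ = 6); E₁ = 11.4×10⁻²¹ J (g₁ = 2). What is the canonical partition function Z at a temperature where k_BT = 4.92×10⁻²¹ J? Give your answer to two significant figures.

Z = 3.9

Eᵢ/kT = 0.4878, 2.317.
Z = Σ gᵢe^(−Eᵢ/kT) = 6·e^(−0.4878) + 2·e^(−2.317) = 3.684 + 0.1971 = 3.881.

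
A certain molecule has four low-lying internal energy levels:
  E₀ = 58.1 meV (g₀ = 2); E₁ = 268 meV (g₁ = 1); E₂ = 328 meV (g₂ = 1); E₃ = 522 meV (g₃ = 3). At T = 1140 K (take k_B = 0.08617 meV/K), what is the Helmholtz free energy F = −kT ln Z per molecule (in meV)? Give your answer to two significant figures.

k_BT = 0.08617 × 1140 K = 98.23 meV.
Eᵢ/kT = 0.5915, 2.728, 3.339, 5.314.
Z = Σ gᵢe^(−Eᵢ/kT) = 2·e^(−0.5915) + 1·e^(−2.728) + 1·e^(−3.339) + 3·e^(−5.314) = 1.107 + 0.06535 + 0.03547 + 0.01477 = 1.223.
F = −kT ln Z = −98.23 × ln(1.223) = −98.23 × 0.2013 = -20 meV.

-20 meV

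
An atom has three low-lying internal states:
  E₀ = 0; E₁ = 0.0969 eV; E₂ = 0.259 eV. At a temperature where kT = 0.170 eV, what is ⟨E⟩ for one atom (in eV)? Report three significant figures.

0.0624 eV

Eᵢ/kT = 0, 0.57000, 1.5235.
Z = Σ e^(−Eᵢ/kT) = e^(−0) + e^(−0.57000) + e^(−1.5235) = 1.0000 + 0.56553 + 0.21795 = 1.7835.
⟨E⟩ = Σ Eᵢ e^(−Eᵢ/kT) / Z = (0·1.0000 + 0.0969·0.56553 + 0.259·0.21795) / 1.7835 = 0.0624 eV.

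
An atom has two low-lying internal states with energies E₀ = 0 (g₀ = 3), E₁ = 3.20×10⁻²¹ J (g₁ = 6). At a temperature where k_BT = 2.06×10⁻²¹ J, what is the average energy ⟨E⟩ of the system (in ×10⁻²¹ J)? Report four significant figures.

0.9513 ×10⁻²¹ J

Eᵢ/kT = 0, 1.55340.
Z = Σ gᵢe^(−Eᵢ/kT) = 3·e^(−0) + 6·e^(−1.55340) = 3.00000 + 1.26917 = 4.26917.
⟨E⟩ = Σ Eᵢ gᵢe^(−Eᵢ/kT) / Z = (0·3.00000 + 3.20·1.26917) / 4.26917 = 0.9513 ×10⁻²¹ J.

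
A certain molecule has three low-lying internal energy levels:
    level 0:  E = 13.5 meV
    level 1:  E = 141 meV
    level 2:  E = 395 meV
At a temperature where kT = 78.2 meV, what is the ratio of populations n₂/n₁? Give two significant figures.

n₂/n₁ = exp[−(E₂−E₁)/kT] = exp(−(254 meV)/(78.2 meV)) = exp(-3.248) = 0.039.

0.039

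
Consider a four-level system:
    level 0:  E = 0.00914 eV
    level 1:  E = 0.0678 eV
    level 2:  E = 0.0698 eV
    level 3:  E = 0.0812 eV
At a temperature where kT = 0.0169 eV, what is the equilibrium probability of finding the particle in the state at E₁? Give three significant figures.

Eᵢ/kT = 0.54083, 4.0118, 4.1302, 4.8047.
Z = Σ e^(−Eᵢ/kT) = e^(−0.54083) + e^(−4.0118) + e^(−4.1302) + e^(−4.8047) = 0.58226 + 0.018101 + 0.016080 + 0.0081912 = 0.62463.
P₁ = e^(−E₁/kT) / Z = 0.018101/0.62463 = 0.0290.

0.0290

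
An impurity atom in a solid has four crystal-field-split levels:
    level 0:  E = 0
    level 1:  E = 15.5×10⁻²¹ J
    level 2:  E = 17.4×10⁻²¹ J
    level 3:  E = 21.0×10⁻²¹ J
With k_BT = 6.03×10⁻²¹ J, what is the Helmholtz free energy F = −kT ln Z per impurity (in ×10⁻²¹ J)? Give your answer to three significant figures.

-0.911 ×10⁻²¹ J

Eᵢ/kT = 0, 2.5705, 2.8856, 3.4826.
Z = Σ e^(−Eᵢ/kT) = e^(−0) + e^(−2.5705) + e^(−2.8856) + e^(−3.4826) = 1.0000 + 0.076497 + 0.055821 + 0.030727 = 1.1630.
F = −kT ln Z = −6.03 × ln(1.1630) = −6.03 × 0.15100 = -0.911 ×10⁻²¹ J.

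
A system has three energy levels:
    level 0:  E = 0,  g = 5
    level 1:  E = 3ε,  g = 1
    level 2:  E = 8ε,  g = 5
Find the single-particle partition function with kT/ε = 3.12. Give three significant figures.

Eᵢ/kT = 0, 0.96154, 2.5641.
Z = Σ gᵢe^(−Eᵢ/kT) = 5·e^(−0) + 1·e^(−0.96154) + 5·e^(−2.5641) = 5.0000 + 0.38230 + 0.38494 = 5.7672.

Z = 5.77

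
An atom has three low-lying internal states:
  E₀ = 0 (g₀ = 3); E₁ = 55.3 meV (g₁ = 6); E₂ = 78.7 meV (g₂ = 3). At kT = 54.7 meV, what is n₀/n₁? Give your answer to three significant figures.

n₀/n₁ = (g₀/g₁) exp[−(E₀−E₁)/kT] = (3/6) × exp(−(-55.3 meV)/(54.7 meV)) = (3/6) × exp(1.0110) = 1.37.

1.37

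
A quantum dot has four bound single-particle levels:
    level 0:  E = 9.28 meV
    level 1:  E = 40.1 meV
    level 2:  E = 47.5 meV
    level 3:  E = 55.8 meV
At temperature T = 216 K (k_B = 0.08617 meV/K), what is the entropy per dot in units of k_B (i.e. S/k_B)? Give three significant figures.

k_BT = 0.08617 × 216 K = 18.613 meV.
Eᵢ/kT = 0.49858, 2.1544, 2.5520, 2.9979.
Z = Σ e^(−Eᵢ/kT) = e^(−0.49858) + e^(−2.1544) + e^(−2.5520) + e^(−2.9979) = 0.60739 + 0.11597 + 0.077926 + 0.049892 = 0.85118.
⟨E⟩ = Σ EᵢPᵢ = 19.705 meV.
S/k_B = ln Z + ⟨E⟩/kT = ln(0.85118) + 19.705/18.613 = -0.16113 + 1.0587 = 0.898.

0.898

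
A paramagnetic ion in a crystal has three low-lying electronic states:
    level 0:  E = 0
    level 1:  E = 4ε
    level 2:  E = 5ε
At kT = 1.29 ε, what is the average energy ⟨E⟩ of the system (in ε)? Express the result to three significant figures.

Eᵢ/kT = 0, 3.1008, 3.8760.
Z = Σ e^(−Eᵢ/kT) = e^(−0) + e^(−3.1008) + e^(−3.8760) = 1.0000 + 0.045013 + 0.020734 = 1.0657.
⟨E⟩ = Σ Eᵢ e^(−Eᵢ/kT) / Z = (0·1.0000 + 4·0.045013 + 5·0.020734) / 1.0657 = 0.266 ε.

0.266 ε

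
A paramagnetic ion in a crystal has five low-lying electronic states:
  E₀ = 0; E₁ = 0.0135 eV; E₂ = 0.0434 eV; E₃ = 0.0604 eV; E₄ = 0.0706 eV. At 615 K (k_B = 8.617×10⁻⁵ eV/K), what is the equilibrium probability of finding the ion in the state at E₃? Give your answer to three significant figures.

k_BT = 8.617×10⁻⁵ × 615 K = 0.052995 eV.
Eᵢ/kT = 0, 0.25474, 0.81895, 1.1397, 1.3322.
Z = Σ e^(−Eᵢ/kT) = e^(−0) + e^(−0.25474) + e^(−0.81895) + e^(−1.1397) + e^(−1.3322) = 1.0000 + 0.77512 + 0.44089 + 0.31991 + 0.26390 = 2.7998.
P₃ = e^(−E₃/kT) / Z = 0.31991/2.7998 = 0.114.

0.114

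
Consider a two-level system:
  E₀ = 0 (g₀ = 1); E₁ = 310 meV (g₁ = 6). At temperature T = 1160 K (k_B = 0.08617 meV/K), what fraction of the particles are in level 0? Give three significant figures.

0.787

k_BT = 0.08617 × 1160 K = 99.957 meV.
Eᵢ/kT = 0, 3.1013.
Z = Σ gᵢe^(−Eᵢ/kT) = 1·e^(−0) + 6·e^(−3.1013) = 1.0000 + 0.26994 = 1.2699.
P₀ = g₀ e^(−E₀/kT) / Z = 1.0000/1.2699 = 0.787.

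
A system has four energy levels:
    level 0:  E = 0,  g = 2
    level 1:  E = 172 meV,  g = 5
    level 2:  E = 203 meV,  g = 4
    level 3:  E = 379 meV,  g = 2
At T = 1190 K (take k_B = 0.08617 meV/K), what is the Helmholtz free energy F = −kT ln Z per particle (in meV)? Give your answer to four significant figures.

-129.5 meV

k_BT = 0.08617 × 1190 K = 102.542 meV.
Eᵢ/kT = 0, 1.67736, 1.97968, 3.69605.
Z = Σ gᵢe^(−Eᵢ/kT) = 2·e^(−0) + 5·e^(−1.67736) + 4·e^(−1.97968) + 2·e^(−3.69605) = 2.00000 + 0.934333 + 0.552454 + 0.0496428 = 3.53643.
F = −kT ln Z = −102.542 × ln(3.53643) = −102.542 × 1.26312 = -129.5 meV.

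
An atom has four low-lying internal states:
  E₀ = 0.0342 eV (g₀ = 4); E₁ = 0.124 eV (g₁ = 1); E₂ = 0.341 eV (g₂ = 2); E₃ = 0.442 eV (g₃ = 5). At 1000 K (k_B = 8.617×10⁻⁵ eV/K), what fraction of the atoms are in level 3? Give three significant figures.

k_BT = 8.617×10⁻⁵ × 1000 K = 0.086170 eV.
Eᵢ/kT = 0.39689, 1.4390, 3.9573, 5.1294.
Z = Σ gᵢe^(−Eᵢ/kT) = 4·e^(−0.39689) + 1·e^(−1.4390) + 2·e^(−3.9573) + 5·e^(−5.1294) = 2.6896 + 0.23716 + 0.038229 + 0.029601 = 2.9946.
P₃ = g₃ e^(−E₃/kT) / Z = 0.029601/2.9946 = 0.00988.

0.00988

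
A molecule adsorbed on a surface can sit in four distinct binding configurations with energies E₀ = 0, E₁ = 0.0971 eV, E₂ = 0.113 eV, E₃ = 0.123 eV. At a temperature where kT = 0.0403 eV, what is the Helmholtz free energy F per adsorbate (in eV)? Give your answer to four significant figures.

-0.007270 eV

Eᵢ/kT = 0, 2.40943, 2.80397, 3.05211.
Z = Σ e^(−Eᵢ/kT) = e^(−0) + e^(−2.40943) + e^(−2.80397) + e^(−3.05211) = 1.00000 + 0.0898665 + 0.0605691 + 0.0472591 = 1.19769.
F = −kT ln Z = −0.0403 × ln(1.19769) = −0.0403 × 0.180395 = -0.007270 eV.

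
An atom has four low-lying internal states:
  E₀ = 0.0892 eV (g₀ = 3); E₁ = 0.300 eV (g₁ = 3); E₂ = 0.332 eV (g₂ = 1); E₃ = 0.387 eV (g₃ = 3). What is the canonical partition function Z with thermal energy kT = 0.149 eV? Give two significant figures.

Z = 2.4

Eᵢ/kT = 0.5987, 2.013, 2.228, 2.597.
Z = Σ gᵢe^(−Eᵢ/kT) = 3·e^(−0.5987) + 3·e^(−2.013) + 1·e^(−2.228) + 3·e^(−2.597) = 1.649 + 0.4008 + 0.1077 + 0.2235 = 2.381.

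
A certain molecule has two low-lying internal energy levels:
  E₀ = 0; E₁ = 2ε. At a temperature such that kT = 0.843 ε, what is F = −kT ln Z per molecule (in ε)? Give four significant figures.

Eᵢ/kT = 0, 2.37248.
Z = Σ e^(−Eᵢ/kT) = e^(−0) + e^(−2.37248) = 1.00000 + 0.0932492 = 1.09325.
F = −kT ln Z = −0.843 × ln(1.09325) = −0.843 × 0.0891549 = -0.07516 ε.

-0.07516 ε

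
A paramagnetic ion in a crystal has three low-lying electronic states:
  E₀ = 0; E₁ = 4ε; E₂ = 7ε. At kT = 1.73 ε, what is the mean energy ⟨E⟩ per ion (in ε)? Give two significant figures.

Eᵢ/kT = 0, 2.312, 4.046.
Z = Σ e^(−Eᵢ/kT) = e^(−0) + e^(−2.312) + e^(−4.046) = 1.000 + 0.09906 + 0.01749 = 1.117.
⟨E⟩ = Σ Eᵢ e^(−Eᵢ/kT) / Z = (0·1.000 + 4·0.09906 + 7·0.01749) / 1.117 = 0.46 ε.

0.46 ε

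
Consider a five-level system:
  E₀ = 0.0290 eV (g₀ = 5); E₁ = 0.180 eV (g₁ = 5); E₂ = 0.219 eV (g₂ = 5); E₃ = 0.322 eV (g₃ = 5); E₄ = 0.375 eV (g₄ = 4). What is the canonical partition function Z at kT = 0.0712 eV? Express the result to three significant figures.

Eᵢ/kT = 0.40730, 2.5281, 3.0758, 4.5225, 5.2669.
Z = Σ gᵢe^(−Eᵢ/kT) = 5·e^(−0.40730) + 5·e^(−2.5281) + 5·e^(−3.0758) + 5·e^(−4.5225) + 4·e^(−5.2669) = 3.3272 + 0.39905 + 0.23076 + 0.054309 + 0.020638 = 4.0320.

Z = 4.03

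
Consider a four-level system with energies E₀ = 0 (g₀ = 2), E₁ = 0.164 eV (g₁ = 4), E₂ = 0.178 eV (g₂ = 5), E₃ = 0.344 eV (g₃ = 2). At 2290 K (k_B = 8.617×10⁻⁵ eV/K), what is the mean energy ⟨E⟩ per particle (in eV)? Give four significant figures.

0.1253 eV

k_BT = 8.617×10⁻⁵ × 2290 K = 0.197329 eV.
Eᵢ/kT = 0, 0.831099, 0.902047, 1.74328.
Z = Σ gᵢe^(−Eᵢ/kT) = 2·e^(−0) + 4·e^(−0.831099) + 5·e^(−0.902047) + 2·e^(−1.74328) = 2.00000 + 1.74228 + 2.02869 + 0.349891 = 6.12086.
⟨E⟩ = Σ Eᵢ gᵢe^(−Eᵢ/kT) / Z = (0·2.00000 + 0.164·1.74228 + 0.178·2.02869 + 0.344·0.349891) / 6.12086 = 0.1253 eV.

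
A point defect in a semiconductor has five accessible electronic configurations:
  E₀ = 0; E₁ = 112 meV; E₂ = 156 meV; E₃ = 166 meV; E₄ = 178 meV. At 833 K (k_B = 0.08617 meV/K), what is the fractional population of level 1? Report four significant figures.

k_BT = 0.08617 × 833 K = 71.7796 meV.
Eᵢ/kT = 0, 1.56033, 2.17332, 2.31263, 2.47981.
Z = Σ e^(−Eᵢ/kT) = e^(−0) + e^(−1.56033) + e^(−2.17332) + e^(−2.31263) + e^(−2.47981) = 1.00000 + 0.210067 + 0.113799 + 0.0990005 + 0.0837591 = 1.50663.
P₁ = e^(−E₁/kT) / Z = 0.210067/1.50663 = 0.1394.

0.1394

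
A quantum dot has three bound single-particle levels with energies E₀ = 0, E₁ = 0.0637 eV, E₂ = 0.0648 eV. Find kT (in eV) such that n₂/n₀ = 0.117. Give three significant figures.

n₂/n₀ = exp[−(E₂−E₀)/kT] = 0.117.
⇒ (E₂−E₀)/kT = ln(1/0.117) = ln(8.5470) = 2.1456.
kT = 0.0648 eV / 2.1456 = 0.0302 eV.

0.0302 eV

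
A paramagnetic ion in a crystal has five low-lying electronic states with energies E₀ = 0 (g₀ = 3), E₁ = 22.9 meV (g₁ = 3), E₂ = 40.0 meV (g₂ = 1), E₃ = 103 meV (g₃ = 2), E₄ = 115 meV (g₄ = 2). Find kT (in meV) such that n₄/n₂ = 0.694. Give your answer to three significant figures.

n₄/n₂ = (g₄/g₂) exp[−(E₄−E₂)/kT] = 0.694.
⇒ (E₄−E₂)/kT = ln((2/1)/0.694) = ln(2.8818) = 1.0584.
kT = 75.0 meV / 1.0584 = 70.9 meV.

70.9 meV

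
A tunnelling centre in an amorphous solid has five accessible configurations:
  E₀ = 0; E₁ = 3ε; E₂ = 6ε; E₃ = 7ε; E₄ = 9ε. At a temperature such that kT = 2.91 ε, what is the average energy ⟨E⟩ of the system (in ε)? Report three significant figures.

Eᵢ/kT = 0, 1.0309, 2.0619, 2.4055, 3.0928.
Z = Σ e^(−Eᵢ/kT) = e^(−0) + e^(−1.0309) + e^(−2.0619) + e^(−2.4055) + e^(−3.0928) = 1.0000 + 0.35669 + 0.12721 + 0.090220 + 0.045375 = 1.6195.
⟨E⟩ = Σ Eᵢ e^(−Eᵢ/kT) / Z = (0·1.0000 + 3·0.35669 + 6·0.12721 + 7·0.090220 + 9·0.045375) / 1.6195 = 1.77 ε.

1.77 ε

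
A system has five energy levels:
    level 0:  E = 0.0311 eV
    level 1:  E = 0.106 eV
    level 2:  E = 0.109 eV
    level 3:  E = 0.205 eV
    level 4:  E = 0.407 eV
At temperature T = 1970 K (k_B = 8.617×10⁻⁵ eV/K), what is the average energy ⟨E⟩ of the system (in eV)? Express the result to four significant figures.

0.1043 eV

k_BT = 8.617×10⁻⁵ × 1970 K = 0.169755 eV.
Eᵢ/kT = 0.183205, 0.624429, 0.642102, 1.20762, 2.39757.
Z = Σ e^(−Eᵢ/kT) = e^(−0.183205) + e^(−0.624429) + e^(−0.642102) + e^(−1.20762) + e^(−2.39757) = 0.832597 + 0.535567 + 0.526185 + 0.298908 + 0.0909387 = 2.28420.
⟨E⟩ = Σ Eᵢ e^(−Eᵢ/kT) / Z = (0.0311·0.832597 + 0.106·0.535567 + 0.109·0.526185 + 0.205·0.298908 + 0.407·0.0909387) / 2.28420 = 0.1043 eV.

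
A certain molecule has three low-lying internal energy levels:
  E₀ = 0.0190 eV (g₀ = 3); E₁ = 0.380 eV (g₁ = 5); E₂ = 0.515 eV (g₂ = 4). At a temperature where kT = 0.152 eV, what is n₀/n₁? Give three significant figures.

6.45

n₀/n₁ = (g₀/g₁) exp[−(E₀−E₁)/kT] = (3/5) × exp(−(-0.3610 eV)/(0.152 eV)) = (3/5) × exp(2.3750) = 6.45.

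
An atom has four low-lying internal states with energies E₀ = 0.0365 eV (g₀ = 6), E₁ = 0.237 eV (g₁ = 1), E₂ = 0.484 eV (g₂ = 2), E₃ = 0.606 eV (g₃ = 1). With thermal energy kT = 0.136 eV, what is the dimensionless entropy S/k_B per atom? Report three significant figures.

Eᵢ/kT = 0.26838, 1.7426, 3.5588, 4.4559.
Z = Σ gᵢe^(−Eᵢ/kT) = 6·e^(−0.26838) + 1·e^(−1.7426) + 2·e^(−3.5588) + 1·e^(−4.4559) = 4.5877 + 0.17506 + 0.056946 + 0.011610 = 4.8313.
⟨E⟩ = Σ EᵢPᵢ = 0.050408 eV.
S/k_B = ln Z + ⟨E⟩/kT = ln(4.8313) + 0.050408/0.136 = 1.5751 + 0.37065 = 1.95.

1.95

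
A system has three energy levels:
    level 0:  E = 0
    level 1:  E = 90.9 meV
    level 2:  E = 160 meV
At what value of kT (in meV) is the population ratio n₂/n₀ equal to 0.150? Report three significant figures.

n₂/n₀ = exp[−(E₂−E₀)/kT] = 0.150.
⇒ (E₂−E₀)/kT = ln(1/0.150) = ln(6.6667) = 1.8971.
kT = 160 meV / 1.8971 = 84.3 meV.

84.3 meV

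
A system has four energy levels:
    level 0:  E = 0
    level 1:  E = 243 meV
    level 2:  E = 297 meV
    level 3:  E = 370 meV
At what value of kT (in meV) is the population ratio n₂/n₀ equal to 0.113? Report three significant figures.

n₂/n₀ = exp[−(E₂−E₀)/kT] = 0.113.
⇒ (E₂−E₀)/kT = ln(1/0.113) = ln(8.8496) = 2.1804.
kT = 297 meV / 2.1804 = 136 meV.

136 meV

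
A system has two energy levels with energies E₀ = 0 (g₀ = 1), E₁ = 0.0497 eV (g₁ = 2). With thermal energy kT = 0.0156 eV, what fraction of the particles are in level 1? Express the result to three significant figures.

Eᵢ/kT = 0, 3.1859.
Z = Σ gᵢe^(−Eᵢ/kT) = 1·e^(−0) + 2·e^(−3.1859) = 1.0000 + 0.082682 = 1.0827.
P₁ = g₁ e^(−E₁/kT) / Z = 0.082682/1.0827 = 0.0764.

0.0764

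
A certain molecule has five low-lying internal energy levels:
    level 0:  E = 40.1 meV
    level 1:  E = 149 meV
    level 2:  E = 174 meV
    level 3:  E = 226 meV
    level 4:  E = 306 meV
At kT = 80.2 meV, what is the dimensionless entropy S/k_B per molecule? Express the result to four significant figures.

1.098

Eᵢ/kT = 0.500000, 1.85786, 2.16958, 2.81796, 3.81546.
Z = Σ e^(−Eᵢ/kT) = e^(−0.500000) + e^(−1.85786) + e^(−2.16958) + e^(−2.81796) + e^(−3.81546) = 0.606531 + 0.156006 + 0.114226 + 0.0597277 + 0.0220276 = 0.958518.
⟨E⟩ = Σ EᵢPᵢ = 91.4756 meV.
S/k_B = ln Z + ⟨E⟩/kT = ln(0.958518) + 91.4756/80.2 = -0.0423669 + 1.14059 = 1.098.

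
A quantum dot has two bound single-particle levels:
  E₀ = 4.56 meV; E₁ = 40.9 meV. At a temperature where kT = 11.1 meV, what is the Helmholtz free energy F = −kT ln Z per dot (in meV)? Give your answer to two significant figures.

4.1 meV

Eᵢ/kT = 0.4108, 3.685.
Z = Σ e^(−Eᵢ/kT) = e^(−0.4108) + e^(−3.685) = 0.6631 + 0.02510 = 0.6882.
F = −kT ln Z = −11.1 × ln(0.6882) = −11.1 × -0.3737 = 4.1 meV.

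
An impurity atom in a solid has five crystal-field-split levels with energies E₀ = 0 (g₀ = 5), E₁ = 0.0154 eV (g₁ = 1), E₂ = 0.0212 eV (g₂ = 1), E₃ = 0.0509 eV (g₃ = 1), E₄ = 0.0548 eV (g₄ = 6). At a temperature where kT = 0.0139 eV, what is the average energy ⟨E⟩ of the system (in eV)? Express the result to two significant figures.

0.0031 eV

Eᵢ/kT = 0, 1.108, 1.525, 3.662, 3.942.
Z = Σ gᵢe^(−Eᵢ/kT) = 5·e^(−0) + 1·e^(−1.108) + 1·e^(−1.525) + 1·e^(−3.662) + 6·e^(−3.942) = 5.000 + 0.3302 + 0.2176 + 0.02568 + 0.1165 = 5.690.
⟨E⟩ = Σ Eᵢ gᵢe^(−Eᵢ/kT) / Z = (0·5.000 + 0.0154·0.3302 + 0.0212·0.2176 + 0.0509·0.02568 + 0.0548·0.1165) / 5.690 = 0.0031 eV.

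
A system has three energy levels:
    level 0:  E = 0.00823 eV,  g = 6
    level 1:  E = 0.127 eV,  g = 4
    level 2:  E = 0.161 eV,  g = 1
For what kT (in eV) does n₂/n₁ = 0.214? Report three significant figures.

n₂/n₁ = (g₂/g₁) exp[−(E₂−E₁)/kT] = 0.214.
⇒ (E₂−E₁)/kT = ln((1/4)/0.214) = ln(1.1682) = 0.15546.
kT = 0.034 eV / 0.15546 = 0.219 eV.

0.219 eV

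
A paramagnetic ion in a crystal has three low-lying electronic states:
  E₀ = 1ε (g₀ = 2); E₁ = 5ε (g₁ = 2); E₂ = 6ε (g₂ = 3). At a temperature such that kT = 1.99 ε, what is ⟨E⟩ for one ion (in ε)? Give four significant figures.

Eᵢ/kT = 0.502513, 2.51256, 3.01508.
Z = Σ gᵢe^(−Eᵢ/kT) = 2·e^(−0.502513) + 2·e^(−2.51256) + 3·e^(−3.01508) = 1.21002 + 0.162121 + 0.147126 = 1.51927.
⟨E⟩ = Σ Eᵢ gᵢe^(−Eᵢ/kT) / Z = (1·1.21002 + 5·0.162121 + 6·0.147126) / 1.51927 = 1.911 ε.

1.911 ε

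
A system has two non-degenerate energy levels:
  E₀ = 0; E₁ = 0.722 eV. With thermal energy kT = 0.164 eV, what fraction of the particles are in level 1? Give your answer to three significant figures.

Eᵢ/kT = 0, 4.4024.
Z = Σ e^(−Eᵢ/kT) = e^(−0) + e^(−4.4024) = 1.0000 + 0.012248 = 1.0122.
P₁ = e^(−E₁/kT) / Z = 0.012248/1.0122 = 0.0121.

0.0121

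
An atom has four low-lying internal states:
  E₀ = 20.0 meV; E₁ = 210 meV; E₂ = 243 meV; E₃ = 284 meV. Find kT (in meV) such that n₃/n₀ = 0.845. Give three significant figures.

1570 meV

n₃/n₀ = exp[−(E₃−E₀)/kT] = 0.845.
⇒ (E₃−E₀)/kT = ln(1/0.845) = ln(1.1834) = 0.16839.
kT = 264.0 meV / 0.16839 = 1570 meV.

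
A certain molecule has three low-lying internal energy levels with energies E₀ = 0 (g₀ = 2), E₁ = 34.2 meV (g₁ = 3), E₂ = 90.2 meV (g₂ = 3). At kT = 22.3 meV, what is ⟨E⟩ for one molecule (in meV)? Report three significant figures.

9.95 meV

Eᵢ/kT = 0, 1.5336, 4.0448.
Z = Σ gᵢe^(−Eᵢ/kT) = 2·e^(−0) + 3·e^(−1.5336) + 3·e^(−4.0448) = 2.0000 + 0.64727 + 0.052540 = 2.6998.
⟨E⟩ = Σ Eᵢ gᵢe^(−Eᵢ/kT) / Z = (0·2.0000 + 34.2·0.64727 + 90.2·0.052540) / 2.6998 = 9.95 meV.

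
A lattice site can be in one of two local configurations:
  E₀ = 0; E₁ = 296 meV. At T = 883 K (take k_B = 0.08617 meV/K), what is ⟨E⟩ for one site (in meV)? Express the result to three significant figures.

k_BT = 0.08617 × 883 K = 76.088 meV.
Eᵢ/kT = 0, 3.8902.
Z = Σ e^(−Eᵢ/kT) = e^(−0) + e^(−3.8902) = 1.0000 + 0.020441 = 1.0204.
⟨E⟩ = Σ Eᵢ e^(−Eᵢ/kT) / Z = (0·1.0000 + 296·0.020441) / 1.0204 = 5.93 meV.

5.93 meV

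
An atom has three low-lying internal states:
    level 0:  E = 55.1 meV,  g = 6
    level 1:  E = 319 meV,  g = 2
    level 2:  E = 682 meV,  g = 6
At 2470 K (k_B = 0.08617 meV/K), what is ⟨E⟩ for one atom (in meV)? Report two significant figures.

110 meV

k_BT = 0.08617 × 2470 K = 212.8 meV.
Eᵢ/kT = 0.2589, 1.499, 3.205.
Z = Σ gᵢe^(−Eᵢ/kT) = 6·e^(−0.2589) + 2·e^(−1.499) + 6·e^(−3.205) = 4.631 + 0.4467 + 0.2434 = 5.321.
⟨E⟩ = Σ Eᵢ gᵢe^(−Eᵢ/kT) / Z = (55.1·4.631 + 319·0.4467 + 682·0.2434) / 5.321 = 110 meV.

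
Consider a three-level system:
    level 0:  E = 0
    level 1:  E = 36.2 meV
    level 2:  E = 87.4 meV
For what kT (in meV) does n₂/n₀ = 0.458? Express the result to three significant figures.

n₂/n₀ = exp[−(E₂−E₀)/kT] = 0.458.
⇒ (E₂−E₀)/kT = ln(1/0.458) = ln(2.1834) = 0.78088.
kT = 87.4 meV / 0.78088 = 112 meV.

112 meV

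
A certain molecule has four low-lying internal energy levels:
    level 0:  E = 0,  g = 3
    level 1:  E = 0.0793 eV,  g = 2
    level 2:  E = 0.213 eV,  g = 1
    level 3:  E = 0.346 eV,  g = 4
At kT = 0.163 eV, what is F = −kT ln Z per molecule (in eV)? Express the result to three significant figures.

-0.262 eV

Eᵢ/kT = 0, 0.48650, 1.3067, 2.1227.
Z = Σ gᵢe^(−Eᵢ/kT) = 3·e^(−0) + 2·e^(−0.48650) + 1·e^(−1.3067) + 4·e^(−2.1227) = 3.0000 + 1.2295 + 0.27071 + 0.47883 = 4.9790.
F = −kT ln Z = −0.163 × ln(4.9790) = −0.163 × 1.6052 = -0.262 eV.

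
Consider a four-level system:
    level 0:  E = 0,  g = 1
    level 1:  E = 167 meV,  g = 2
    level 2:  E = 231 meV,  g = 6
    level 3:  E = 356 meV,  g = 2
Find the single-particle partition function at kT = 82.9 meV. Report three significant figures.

Z = 1.66

Eᵢ/kT = 0, 2.0145, 2.7865, 4.2943.
Z = Σ gᵢe^(−Eᵢ/kT) = 1·e^(−0) + 2·e^(−2.0145) + 6·e^(−2.7865) + 2·e^(−4.2943) = 1.0000 + 0.26677 + 0.36982 + 0.027292 = 1.6639.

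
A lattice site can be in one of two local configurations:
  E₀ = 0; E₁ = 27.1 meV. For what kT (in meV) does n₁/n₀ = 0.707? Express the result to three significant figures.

n₁/n₀ = exp[−(E₁−E₀)/kT] = 0.707.
⇒ (E₁−E₀)/kT = ln(1/0.707) = ln(1.4144) = 0.34671.
kT = 27.1 meV / 0.34671 = 78.2 meV.

78.2 meV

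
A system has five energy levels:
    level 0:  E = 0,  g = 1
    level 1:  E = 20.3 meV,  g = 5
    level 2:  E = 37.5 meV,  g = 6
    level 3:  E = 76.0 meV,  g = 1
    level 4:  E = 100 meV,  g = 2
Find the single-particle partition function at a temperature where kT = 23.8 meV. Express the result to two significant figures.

Z = 4.4

Eᵢ/kT = 0, 0.8529, 1.576, 3.193, 4.202.
Z = Σ gᵢe^(−Eᵢ/kT) = 1·e^(−0) + 5·e^(−0.8529) + 6·e^(−1.576) + 1·e^(−3.193) + 2·e^(−4.202) = 1.000 + 2.131 + 1.241 + 0.04105 + 0.02993 = 4.443.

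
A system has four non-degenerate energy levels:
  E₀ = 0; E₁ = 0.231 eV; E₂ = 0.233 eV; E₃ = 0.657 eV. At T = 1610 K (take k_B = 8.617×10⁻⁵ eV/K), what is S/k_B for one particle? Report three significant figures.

k_BT = 8.617×10⁻⁵ × 1610 K = 0.13873 eV.
Eᵢ/kT = 0, 1.6651, 1.6795, 4.7358.
Z = Σ e^(−Eᵢ/kT) = e^(−0) + e^(−1.6651) + e^(−1.6795) + e^(−4.7358) = 1.0000 + 0.18917 + 0.18647 + 0.0087754 = 1.3844.
⟨E⟩ = Σ EᵢPᵢ = 0.067113 eV.
S/k_B = ln Z + ⟨E⟩/kT = ln(1.3844) + 0.067113/0.13873 = 0.32527 + 0.48377 = 0.809.

0.809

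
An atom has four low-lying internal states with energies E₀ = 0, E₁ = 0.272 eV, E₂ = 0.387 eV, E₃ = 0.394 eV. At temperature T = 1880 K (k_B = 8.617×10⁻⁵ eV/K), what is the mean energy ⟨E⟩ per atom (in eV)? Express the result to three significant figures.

0.0885 eV

k_BT = 8.617×10⁻⁵ × 1880 K = 0.16200 eV.
Eᵢ/kT = 0, 1.6790, 2.3889, 2.4321.
Z = Σ e^(−Eᵢ/kT) = e^(−0) + e^(−1.6790) + e^(−2.3889) + e^(−2.4321) = 1.0000 + 0.18656 + 0.091731 + 0.087852 = 1.3661.
⟨E⟩ = Σ Eᵢ e^(−Eᵢ/kT) / Z = (0·1.0000 + 0.272·0.18656 + 0.387·0.091731 + 0.394·0.087852) / 1.3661 = 0.0885 eV.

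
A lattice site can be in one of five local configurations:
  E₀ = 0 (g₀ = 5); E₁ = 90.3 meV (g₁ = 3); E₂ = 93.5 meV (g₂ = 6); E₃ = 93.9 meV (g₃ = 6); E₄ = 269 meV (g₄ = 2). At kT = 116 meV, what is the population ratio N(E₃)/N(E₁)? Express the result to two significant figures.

n₃/n₁ = (g₃/g₁) exp[−(E₃−E₁)/kT] = (6/3) × exp(−(3.6 meV)/(116 meV)) = (6/3) × exp(-0.03103) = 1.9.

1.9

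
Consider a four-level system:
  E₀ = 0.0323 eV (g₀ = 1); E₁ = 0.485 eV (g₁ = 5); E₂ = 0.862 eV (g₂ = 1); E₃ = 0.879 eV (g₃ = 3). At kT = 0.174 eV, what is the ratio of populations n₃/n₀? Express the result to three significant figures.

0.0231

n₃/n₀ = (g₃/g₀) exp[−(E₃−E₀)/kT] = (3/1) × exp(−(0.8467 eV)/(0.174 eV)) = (3/1) × exp(-4.8661) = 0.0231.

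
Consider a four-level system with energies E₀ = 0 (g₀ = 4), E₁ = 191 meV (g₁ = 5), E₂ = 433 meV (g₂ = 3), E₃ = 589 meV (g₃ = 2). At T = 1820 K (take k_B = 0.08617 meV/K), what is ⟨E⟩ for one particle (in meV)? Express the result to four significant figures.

68.62 meV

k_BT = 0.08617 × 1820 K = 156.829 meV.
Eᵢ/kT = 0, 1.21789, 2.76097, 3.75568.
Z = Σ gᵢe^(−Eᵢ/kT) = 4·e^(−0) + 5·e^(−1.21789) + 3·e^(−2.76097) + 2·e^(−3.75568) = 4.00000 + 1.47927 + 0.189691 + 0.0467691 = 5.71573.
⟨E⟩ = Σ Eᵢ gᵢe^(−Eᵢ/kT) / Z = (0·4.00000 + 191·1.47927 + 433·0.189691 + 589·0.0467691) / 5.71573 = 68.62 meV.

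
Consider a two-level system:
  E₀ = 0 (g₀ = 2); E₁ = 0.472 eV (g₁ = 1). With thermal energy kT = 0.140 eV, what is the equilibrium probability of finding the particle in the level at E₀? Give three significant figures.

0.983

Eᵢ/kT = 0, 3.3714.
Z = Σ gᵢe^(−Eᵢ/kT) = 2·e^(−0) + 1·e^(−3.3714) = 2.0000 + 0.034342 = 2.0343.
P₀ = g₀ e^(−E₀/kT) / Z = 2.0000/2.0343 = 0.983.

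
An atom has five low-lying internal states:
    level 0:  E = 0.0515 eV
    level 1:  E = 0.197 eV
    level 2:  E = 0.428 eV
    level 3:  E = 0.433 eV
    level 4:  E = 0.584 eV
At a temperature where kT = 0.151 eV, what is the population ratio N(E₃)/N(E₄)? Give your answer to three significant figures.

2.72

n₃/n₄ = exp[−(E₃−E₄)/kT] = exp(−(-0.151 eV)/(0.151 eV)) = exp(1.0000) = 2.72.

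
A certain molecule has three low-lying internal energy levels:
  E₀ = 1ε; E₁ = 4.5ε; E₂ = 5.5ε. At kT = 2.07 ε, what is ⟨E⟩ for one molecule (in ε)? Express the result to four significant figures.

1.891 ε

Eᵢ/kT = 0.483092, 2.17391, 2.65700.
Z = Σ e^(−Eᵢ/kT) = e^(−0.483092) + e^(−2.17391) + e^(−2.65700) = 0.616873 + 0.113732 + 0.0701584 = 0.800763.
⟨E⟩ = Σ Eᵢ e^(−Eᵢ/kT) / Z = (1·0.616873 + 4.5·0.113732 + 5.5·0.0701584) / 0.800763 = 1.891 ε.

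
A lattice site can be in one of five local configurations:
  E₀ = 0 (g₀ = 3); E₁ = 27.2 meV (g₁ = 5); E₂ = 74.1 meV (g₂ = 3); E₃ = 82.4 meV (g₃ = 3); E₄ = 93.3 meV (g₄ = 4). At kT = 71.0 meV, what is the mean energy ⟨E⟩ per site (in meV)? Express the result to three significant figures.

36.8 meV

Eᵢ/kT = 0, 0.38310, 1.0437, 1.1606, 1.3141.
Z = Σ gᵢe^(−Eᵢ/kT) = 3·e^(−0) + 5·e^(−0.38310) + 3·e^(−1.0437) + 3·e^(−1.1606) + 4·e^(−1.3141) = 3.0000 + 3.4087 + 1.0564 + 0.93989 + 1.0749 = 9.4799.
⟨E⟩ = Σ Eᵢ gᵢe^(−Eᵢ/kT) / Z = (0·3.0000 + 27.2·3.4087 + 74.1·1.0564 + 82.4·0.93989 + 93.3·1.0749) / 9.4799 = 36.8 meV.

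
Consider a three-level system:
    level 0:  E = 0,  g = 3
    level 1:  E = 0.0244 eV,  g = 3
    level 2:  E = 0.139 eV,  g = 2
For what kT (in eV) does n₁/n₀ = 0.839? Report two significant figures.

0.14 eV

n₁/n₀ = (g₁/g₀) exp[−(E₁−E₀)/kT] = 0.839.
⇒ (E₁−E₀)/kT = ln((3/3)/0.839) = ln(1.192) = 0.1756.
kT = 0.0244 eV / 0.1756 = 0.14 eV.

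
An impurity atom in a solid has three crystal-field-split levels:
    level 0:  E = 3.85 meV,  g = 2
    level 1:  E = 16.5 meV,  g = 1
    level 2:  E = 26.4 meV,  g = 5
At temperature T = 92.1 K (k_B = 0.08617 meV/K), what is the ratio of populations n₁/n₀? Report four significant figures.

0.1016

k_BT = 0.08617 × 92.1 K = 7.93626 meV.
n₁/n₀ = (g₁/g₀) exp[−(E₁−E₀)/kT] = (1/2) × exp(−(12.65 meV)/(7.93626 meV)) = (1/2) × exp(-1.59395) = 0.1016.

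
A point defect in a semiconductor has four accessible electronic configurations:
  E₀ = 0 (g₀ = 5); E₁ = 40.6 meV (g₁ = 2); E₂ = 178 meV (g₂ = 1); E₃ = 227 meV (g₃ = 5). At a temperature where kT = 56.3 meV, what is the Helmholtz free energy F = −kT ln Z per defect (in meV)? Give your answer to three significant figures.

-102 meV

Eᵢ/kT = 0, 0.72114, 3.1616, 4.0320.
Z = Σ gᵢe^(−Eᵢ/kT) = 5·e^(−0) + 2·e^(−0.72114) + 1·e^(−3.1616) + 5·e^(−4.0320) = 5.0000 + 0.97240 + 0.042358 + 0.088694 = 6.1035.
F = −kT ln Z = −56.3 × ln(6.1035) = −56.3 × 1.8089 = -102 meV.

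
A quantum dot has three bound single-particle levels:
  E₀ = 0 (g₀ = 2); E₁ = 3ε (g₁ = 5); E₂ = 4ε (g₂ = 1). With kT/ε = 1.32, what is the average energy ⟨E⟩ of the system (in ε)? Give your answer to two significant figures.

0.68 ε

Eᵢ/kT = 0, 2.273, 3.030.
Z = Σ gᵢe^(−Eᵢ/kT) = 2·e^(−0) + 5·e^(−2.273) + 1·e^(−3.030) = 2.000 + 0.5150 + 0.04832 = 2.563.
⟨E⟩ = Σ Eᵢ gᵢe^(−Eᵢ/kT) / Z = (0·2.000 + 3·0.5150 + 4·0.04832) / 2.563 = 0.68 ε.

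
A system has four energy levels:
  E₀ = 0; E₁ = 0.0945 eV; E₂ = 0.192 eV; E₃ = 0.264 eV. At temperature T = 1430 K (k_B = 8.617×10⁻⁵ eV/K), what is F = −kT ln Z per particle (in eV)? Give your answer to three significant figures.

k_BT = 8.617×10⁻⁵ × 1430 K = 0.12322 eV.
Eᵢ/kT = 0, 0.76692, 1.5582, 2.1425.
Z = Σ e^(−Eᵢ/kT) = e^(−0) + e^(−0.76692) + e^(−1.5582) + e^(−2.1425) = 1.0000 + 0.46444 + 0.21051 + 0.11736 = 1.7923.
F = −kT ln Z = −0.12322 × ln(1.7923) = −0.12322 × 0.58350 = -0.0719 eV.

-0.0719 eV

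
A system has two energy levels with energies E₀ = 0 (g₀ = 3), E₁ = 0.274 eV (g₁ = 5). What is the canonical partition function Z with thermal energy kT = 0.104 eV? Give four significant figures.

Z = 3.359

Eᵢ/kT = 0, 2.63462.
Z = Σ gᵢe^(−Eᵢ/kT) = 3·e^(−0) + 5·e^(−2.63462) = 3.00000 + 0.358731 = 3.35873.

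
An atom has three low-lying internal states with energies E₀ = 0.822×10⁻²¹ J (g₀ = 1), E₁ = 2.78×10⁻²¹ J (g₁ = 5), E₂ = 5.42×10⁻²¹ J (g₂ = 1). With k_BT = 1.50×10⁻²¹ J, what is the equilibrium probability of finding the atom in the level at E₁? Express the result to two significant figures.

Eᵢ/kT = 0.5480, 1.853, 3.613.
Z = Σ gᵢe^(−Eᵢ/kT) = 1·e^(−0.5480) + 5·e^(−1.853) + 1·e^(−3.613) = 0.5781 + 0.7838 + 0.02697 = 1.389.
P₁ = g₁ e^(−E₁/kT) / Z = 0.7838/1.389 = 0.56.

0.56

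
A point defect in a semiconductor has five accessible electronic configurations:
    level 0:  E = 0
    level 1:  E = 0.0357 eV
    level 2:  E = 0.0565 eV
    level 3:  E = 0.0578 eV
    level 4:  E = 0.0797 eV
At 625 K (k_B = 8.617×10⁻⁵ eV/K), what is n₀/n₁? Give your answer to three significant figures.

1.94

k_BT = 8.617×10⁻⁵ × 625 K = 0.053856 eV.
n₀/n₁ = exp[−(E₀−E₁)/kT] = exp(−(-0.0357 eV)/(0.053856 eV)) = exp(0.66288) = 1.94.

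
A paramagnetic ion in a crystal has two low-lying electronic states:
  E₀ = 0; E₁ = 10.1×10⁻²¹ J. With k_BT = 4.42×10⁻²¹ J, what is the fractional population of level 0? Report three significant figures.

0.908

Eᵢ/kT = 0, 2.2851.
Z = Σ e^(−Eᵢ/kT) = e^(−0) + e^(−2.2851) = 1.0000 + 0.10176 = 1.1018.
P₀ = e^(−E₀/kT) / Z = 1.0000/1.1018 = 0.908.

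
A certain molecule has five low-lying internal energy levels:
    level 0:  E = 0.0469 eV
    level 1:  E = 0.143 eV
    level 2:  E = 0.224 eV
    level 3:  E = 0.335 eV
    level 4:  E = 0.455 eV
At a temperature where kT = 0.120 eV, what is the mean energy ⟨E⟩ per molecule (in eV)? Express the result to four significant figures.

Eᵢ/kT = 0.390833, 1.19167, 1.86667, 2.79167, 3.79167.
Z = Σ e^(−Eᵢ/kT) = e^(−0.390833) + e^(−1.19167) + e^(−1.86667) + e^(−2.79167) + e^(−3.79167) = 0.676493 + 0.303714 + 0.154638 + 0.0613187 + 0.0225579 = 1.21872.
⟨E⟩ = Σ Eᵢ e^(−Eᵢ/kT) / Z = (0.0469·0.676493 + 0.143·0.303714 + 0.224·0.154638 + 0.335·0.0613187 + 0.455·0.0225579) / 1.21872 = 0.1154 eV.

0.1154 eV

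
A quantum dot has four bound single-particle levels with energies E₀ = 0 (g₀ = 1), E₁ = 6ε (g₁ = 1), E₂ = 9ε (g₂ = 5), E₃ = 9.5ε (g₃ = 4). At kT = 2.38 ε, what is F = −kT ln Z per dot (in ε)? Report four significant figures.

Eᵢ/kT = 0, 2.52101, 3.78151, 3.99160.
Z = Σ gᵢe^(−Eᵢ/kT) = 1·e^(−0) + 1·e^(−2.52101) + 5·e^(−3.78151) + 4·e^(−3.99160) = 1.00000 + 0.0803784 + 0.113941 + 0.0738806 = 1.26820.
F = −kT ln Z = −2.38 × ln(1.26820) = −2.38 × 0.237599 = -0.5655 ε.

-0.5655 ε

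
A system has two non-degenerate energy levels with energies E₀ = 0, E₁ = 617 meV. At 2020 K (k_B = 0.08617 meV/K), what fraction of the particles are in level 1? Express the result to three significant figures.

0.0281

k_BT = 0.08617 × 2020 K = 174.06 meV.
Eᵢ/kT = 0, 3.5448.
Z = Σ e^(−Eᵢ/kT) = e^(−0) + e^(−3.5448) = 1.0000 + 0.028874 = 1.0289.
P₁ = e^(−E₁/kT) / Z = 0.028874/1.0289 = 0.0281.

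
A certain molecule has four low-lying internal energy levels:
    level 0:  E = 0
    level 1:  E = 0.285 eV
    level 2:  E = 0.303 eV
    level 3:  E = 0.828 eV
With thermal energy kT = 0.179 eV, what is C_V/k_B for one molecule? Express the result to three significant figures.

0.659

Eᵢ/kT = 0, 1.5922, 1.6927, 4.6257.
Z = Σ e^(−Eᵢ/kT) = e^(−0) + e^(−1.5922) + e^(−1.6927) + e^(−4.6257) = 1.0000 + 0.20348 + 0.18402 + 0.0097968 = 1.3973.
⟨E⟩ = 0.087212 eV, ⟨E²⟩ = 0.028726 eV².
C_V/k_B = (⟨E²⟩ − ⟨E⟩²)/(kT)² = (0.028726 − 0.0076059)/0.032041 = 0.659.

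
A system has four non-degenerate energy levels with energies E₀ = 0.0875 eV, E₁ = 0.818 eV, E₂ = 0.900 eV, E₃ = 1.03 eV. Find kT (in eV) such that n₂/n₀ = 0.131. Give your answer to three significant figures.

n₂/n₀ = exp[−(E₂−E₀)/kT] = 0.131.
⇒ (E₂−E₀)/kT = ln(1/0.131) = ln(7.6336) = 2.0326.
kT = 0.8125 eV / 2.0326 = 0.400 eV.

0.400 eV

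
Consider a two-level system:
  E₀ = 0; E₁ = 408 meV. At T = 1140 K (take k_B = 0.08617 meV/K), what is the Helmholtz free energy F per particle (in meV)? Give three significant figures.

-1.53 meV

k_BT = 0.08617 × 1140 K = 98.234 meV.
Eᵢ/kT = 0, 4.1533.
Z = Σ e^(−Eᵢ/kT) = e^(−0) + e^(−4.1533) = 1.0000 + 0.015712 = 1.0157.
F = −kT ln Z = −98.234 × ln(1.0157) = −98.234 × 0.015578 = -1.53 meV.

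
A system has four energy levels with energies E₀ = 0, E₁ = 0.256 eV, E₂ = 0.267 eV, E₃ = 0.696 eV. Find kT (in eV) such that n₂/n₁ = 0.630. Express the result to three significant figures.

n₂/n₁ = exp[−(E₂−E₁)/kT] = 0.630.
⇒ (E₂−E₁)/kT = ln(1/0.630) = ln(1.5873) = 0.46203.
kT = 0.011 eV / 0.46203 = 0.0238 eV.

0.0238 eV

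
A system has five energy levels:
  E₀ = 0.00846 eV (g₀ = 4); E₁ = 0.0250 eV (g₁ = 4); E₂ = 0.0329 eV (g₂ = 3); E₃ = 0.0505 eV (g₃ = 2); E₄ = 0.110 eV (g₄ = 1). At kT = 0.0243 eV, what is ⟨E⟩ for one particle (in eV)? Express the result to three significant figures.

0.0187 eV

Eᵢ/kT = 0.34815, 1.0288, 1.3539, 2.0782, 4.5267.
Z = Σ gᵢe^(−Eᵢ/kT) = 4·e^(−0.34815) + 4·e^(−1.0288) + 3·e^(−1.3539) + 2·e^(−2.0782) + 1·e^(−4.5267) = 2.8240 + 1.4297 + 0.77469 + 0.25031 + 0.010816 = 5.2895.
⟨E⟩ = Σ Eᵢ gᵢe^(−Eᵢ/kT) / Z = (0.00846·2.8240 + 0.0250·1.4297 + 0.0329·0.77469 + 0.0505·0.25031 + 0.110·0.010816) / 5.2895 = 0.0187 eV.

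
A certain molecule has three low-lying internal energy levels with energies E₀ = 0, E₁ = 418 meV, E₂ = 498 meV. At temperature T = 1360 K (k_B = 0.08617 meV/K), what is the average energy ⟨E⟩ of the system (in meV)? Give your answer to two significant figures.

k_BT = 0.08617 × 1360 K = 117.2 meV.
Eᵢ/kT = 0, 3.567, 4.249.
Z = Σ e^(−Eᵢ/kT) = e^(−0) + e^(−3.567) + e^(−4.249) = 1.000 + 0.02824 + 0.01428 = 1.043.
⟨E⟩ = Σ Eᵢ e^(−Eᵢ/kT) / Z = (0·1.000 + 418·0.02824 + 498·0.01428) / 1.043 = 18 meV.

18 meV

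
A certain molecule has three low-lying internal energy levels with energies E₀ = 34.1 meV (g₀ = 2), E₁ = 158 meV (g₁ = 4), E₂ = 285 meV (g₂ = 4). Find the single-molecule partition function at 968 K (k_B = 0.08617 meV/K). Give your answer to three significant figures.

k_BT = 0.08617 × 968 K = 83.413 meV.
Eᵢ/kT = 0.40881, 1.8942, 3.4167.
Z = Σ gᵢe^(−Eᵢ/kT) = 2·e^(−0.40881) + 4·e^(−1.8942) + 4·e^(−3.4167) = 1.3289 + 0.60175 + 0.13128 = 2.0619.

Z = 2.06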